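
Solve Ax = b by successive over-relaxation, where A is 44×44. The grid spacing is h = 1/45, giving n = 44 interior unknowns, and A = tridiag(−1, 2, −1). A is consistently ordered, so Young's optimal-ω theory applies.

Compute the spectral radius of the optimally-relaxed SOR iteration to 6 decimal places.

[ρ_J] n=44: ρ(B_J) = cos(π/(n+1)) = cos(π/45) = 0.997564.
1 − cos²(π/45) = sin²(π/45) ⇒ √(1−ρ_J²) = sin(π/45) = 0.0697565.
ω* = 2 / (1 + 0.0697565) = 2 / 1.0697565 ≈ 1.869584.
[ρ_SOR] ω* − 1 = 0.869584.

ρ_SOR = 0.869584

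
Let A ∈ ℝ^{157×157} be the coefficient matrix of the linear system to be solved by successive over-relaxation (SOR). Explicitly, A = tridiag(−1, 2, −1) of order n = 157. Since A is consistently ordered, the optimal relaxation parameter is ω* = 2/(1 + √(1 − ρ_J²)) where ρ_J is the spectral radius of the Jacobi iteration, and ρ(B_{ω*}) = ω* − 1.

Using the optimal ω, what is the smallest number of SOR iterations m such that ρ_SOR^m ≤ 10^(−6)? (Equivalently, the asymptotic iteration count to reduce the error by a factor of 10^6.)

m = 348

n=157: λ(B_J) = 1 − λ(A)/2 = cos(kπ/158); k=1 gives ρ_J = 0.9998023.
√(1−ρ_J²) = |sin(π/158)| = 0.0198822
So ω* = 2/1.0198822 = 1.9610108 (Young).
Hence ρ(B_{ω*}) = 1.9610108 − 1 = 0.9610108.
6·ln10 = 13.8155; −ln(0.9610108) = 0.0397696; m = ⌈13.8155/0.0397696⌉ = ⌈347.388⌉ = 348.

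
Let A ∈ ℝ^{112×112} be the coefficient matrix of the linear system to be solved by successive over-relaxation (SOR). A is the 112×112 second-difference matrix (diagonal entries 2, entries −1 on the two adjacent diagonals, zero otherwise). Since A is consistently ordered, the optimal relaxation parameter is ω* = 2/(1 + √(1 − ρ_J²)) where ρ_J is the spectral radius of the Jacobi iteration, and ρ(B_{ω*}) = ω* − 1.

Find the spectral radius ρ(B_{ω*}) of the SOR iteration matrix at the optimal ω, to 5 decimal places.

ρ_SOR = 0.94591

½·tridiag(1,0,1) at n=112: λ_k = cos(kπ/113); max |λ| at k=1 ⇒ ρ_J = cos(π/113) ≈ 0.99961.
√(1−ρ_J²) = |sin(π/113)| = 0.027798
Young: ω* = 2/(1+√(1−ρ_J²)) = 2/(1+0.027798) = 2/1.027798 = 1.94591.
Hence ρ(B_{ω*}) = 1.94591 − 1 = 0.94591.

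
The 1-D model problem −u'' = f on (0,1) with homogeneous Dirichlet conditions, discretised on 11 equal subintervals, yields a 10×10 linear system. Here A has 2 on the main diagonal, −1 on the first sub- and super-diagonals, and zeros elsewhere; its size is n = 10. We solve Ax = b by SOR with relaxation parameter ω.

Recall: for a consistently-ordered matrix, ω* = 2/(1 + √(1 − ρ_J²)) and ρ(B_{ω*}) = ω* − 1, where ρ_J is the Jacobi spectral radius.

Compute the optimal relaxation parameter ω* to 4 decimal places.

ρ_J = max_k |cos(kπ/11)| = cos(π/11) = 0.9595
√(1−ρ_J²) simplifies to sin(π/11) = 0.28173.
ω* = 2/(1+0.28173) = 1.5604
and ρ(B_{ω*}) = 1.5604 − 1 = 0.5604.

ω* = 1.5604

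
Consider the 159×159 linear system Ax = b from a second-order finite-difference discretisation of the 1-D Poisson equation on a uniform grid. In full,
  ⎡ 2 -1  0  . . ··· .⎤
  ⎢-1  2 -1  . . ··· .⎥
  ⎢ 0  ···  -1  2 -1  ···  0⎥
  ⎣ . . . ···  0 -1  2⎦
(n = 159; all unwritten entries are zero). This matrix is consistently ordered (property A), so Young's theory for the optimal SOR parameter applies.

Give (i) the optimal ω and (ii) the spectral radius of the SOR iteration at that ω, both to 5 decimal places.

n=159: λ(B_J) = 1 − λ(A)/2 = cos(kπ/160); k=1 gives ρ_J = 0.99981.
√(1 − cos²(π/160)) = sin(π/160) ≈ 0.019634.
Then 2/(1+√(1−ρ_J²)) = 2/(1+0.019634); ω* = 2/1.019634 = 1.96149.
Hence ρ(B_{ω*}) = 1.96149 − 1 = 0.96149.

ω* = 1.96149, ρ_SOR = 0.96149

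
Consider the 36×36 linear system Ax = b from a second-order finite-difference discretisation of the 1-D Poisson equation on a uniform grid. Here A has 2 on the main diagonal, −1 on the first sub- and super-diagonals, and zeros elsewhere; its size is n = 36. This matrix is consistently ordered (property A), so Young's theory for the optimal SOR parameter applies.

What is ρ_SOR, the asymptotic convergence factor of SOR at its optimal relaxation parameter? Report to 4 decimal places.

ρ_SOR = 0.8436

B_J for the 36×36 system has eigenvalues cos(kπ/37); ρ_J = cos(π/37) = 0.9964.
√(1−ρ_J²) simplifies to sin(π/37) = 0.08481.
ω* = 2/(1 + 0.08481) = 2/1.08481 = 1.8436.
ρ(B_{ω*}) = ω*−1 = 0.8436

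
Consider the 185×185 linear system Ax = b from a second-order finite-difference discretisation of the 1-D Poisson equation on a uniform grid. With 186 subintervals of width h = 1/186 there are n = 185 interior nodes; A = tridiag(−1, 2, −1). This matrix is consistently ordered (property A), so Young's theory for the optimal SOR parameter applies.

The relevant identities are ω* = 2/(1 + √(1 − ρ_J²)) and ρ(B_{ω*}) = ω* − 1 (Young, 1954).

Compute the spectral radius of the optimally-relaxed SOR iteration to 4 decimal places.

ρ_SOR = 0.9668

½·tridiag(1,0,1) at n=185: λ_k = cos(kπ/186); max |λ| at k=1 ⇒ ρ_J = cos(π/186) ≈ 0.9999.
√(1 − cos²(π/186)) = sin(π/186) ≈ 0.01689.
ω* = 2/(1+0.01689) = 1.9668
ρ(B_{ω*}) = ω*−1 = 0.9668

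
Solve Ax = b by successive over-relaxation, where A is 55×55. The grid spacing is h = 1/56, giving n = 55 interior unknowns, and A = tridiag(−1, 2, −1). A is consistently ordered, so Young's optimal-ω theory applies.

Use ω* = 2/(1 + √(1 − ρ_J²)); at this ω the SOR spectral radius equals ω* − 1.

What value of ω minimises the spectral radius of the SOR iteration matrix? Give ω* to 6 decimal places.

ω* = 1.893813

½·tridiag(1,0,1) at n=55: λ_k = cos(kπ/56); max |λ| at k=1 ⇒ ρ_J = cos(π/56) ≈ 0.998427.
√(1−ρ_J²) = |sin(π/56)| = 0.0560704
[ω*] 2 ÷ (1 + 0.0560704) = 2 ÷ 1.0560704 = 1.893813.
ρ(B_{ω*}) = ω*−1 = 0.893813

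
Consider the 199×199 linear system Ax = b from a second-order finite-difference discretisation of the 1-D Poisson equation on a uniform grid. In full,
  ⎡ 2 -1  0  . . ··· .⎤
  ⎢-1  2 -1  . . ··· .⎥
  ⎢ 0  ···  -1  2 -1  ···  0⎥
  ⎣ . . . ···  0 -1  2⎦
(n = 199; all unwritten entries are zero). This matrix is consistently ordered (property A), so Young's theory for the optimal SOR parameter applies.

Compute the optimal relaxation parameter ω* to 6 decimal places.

ω* = 1.969071

B_J for the 199×199 system has eigenvalues cos(kπ/200); ρ_J = cos(π/200) = 0.999877.
√(1−ρ_J²) = |sin(π/200)| = 0.0157073
So ω* = 2/1.0157073 = 1.969071 (Young).
ρ_SOR = ω* − 1 = 1.969071 − 1 = 0.969071.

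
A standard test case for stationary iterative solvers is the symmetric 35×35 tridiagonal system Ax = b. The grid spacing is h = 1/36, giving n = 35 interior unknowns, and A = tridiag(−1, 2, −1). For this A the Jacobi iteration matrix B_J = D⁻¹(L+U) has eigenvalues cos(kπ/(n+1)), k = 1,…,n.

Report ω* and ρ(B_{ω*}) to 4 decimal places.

[ρ_J] n=35: ρ(B_J) = cos(π/(n+1)) = cos(π/36) = 0.9962.
1 − cos²(π/36) = sin²(π/36) ⇒ √(1−ρ_J²) = sin(π/36) = 0.08716.
So ω* = 2/1.08716 = 1.8397 (Young).
ρ_SOR = ω* − 1 ≈ 0.8397.

ω* = 1.8397, ρ_SOR = 0.8397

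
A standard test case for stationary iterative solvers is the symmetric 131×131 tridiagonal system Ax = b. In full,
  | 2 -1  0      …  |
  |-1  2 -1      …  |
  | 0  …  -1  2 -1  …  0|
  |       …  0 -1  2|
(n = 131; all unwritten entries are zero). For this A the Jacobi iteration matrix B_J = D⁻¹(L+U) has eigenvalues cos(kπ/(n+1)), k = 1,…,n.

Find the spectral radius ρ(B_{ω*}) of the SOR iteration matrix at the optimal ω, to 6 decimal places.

[ρ_J] n=131: ρ(B_J) = cos(π/(n+1)) = cos(π/132) = 0.999717.
√(1−ρ_J²) = |sin(π/132)| = 0.0237977
Then 2/(1+√(1−ρ_J²)) = 2/(1+0.0237977); ω* = 2/1.0237977 = 1.953511.
At ω = 1.953511 every |λ(B_ω)| = ω−1, so ρ_SOR = 0.953511.

ρ_SOR = 0.953511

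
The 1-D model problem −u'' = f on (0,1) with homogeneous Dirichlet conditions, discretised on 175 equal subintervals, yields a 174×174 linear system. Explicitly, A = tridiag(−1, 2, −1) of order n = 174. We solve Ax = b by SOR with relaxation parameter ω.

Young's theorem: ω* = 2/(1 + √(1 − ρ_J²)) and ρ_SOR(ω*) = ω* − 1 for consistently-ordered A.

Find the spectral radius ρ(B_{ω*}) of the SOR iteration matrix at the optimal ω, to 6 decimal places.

With n=174, ρ(Jacobi) = cos(π/175) = 0.999839.
√(1−ρ_J²) simplifies to sin(π/175) = 0.0179510.
ω* = 2/(1 + 0.0179510) = 2/1.0179510 = 1.964731.
[ρ_SOR] ω* − 1 = 0.964731.

ρ_SOR = 0.964731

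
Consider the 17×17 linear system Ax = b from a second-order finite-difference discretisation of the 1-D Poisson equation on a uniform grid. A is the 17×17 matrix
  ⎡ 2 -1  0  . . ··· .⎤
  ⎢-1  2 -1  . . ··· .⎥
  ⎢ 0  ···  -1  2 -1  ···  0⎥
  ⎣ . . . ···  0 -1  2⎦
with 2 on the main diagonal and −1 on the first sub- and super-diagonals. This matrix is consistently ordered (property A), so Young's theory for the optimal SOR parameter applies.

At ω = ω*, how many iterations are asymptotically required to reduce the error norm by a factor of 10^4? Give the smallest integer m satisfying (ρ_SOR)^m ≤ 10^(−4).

With n=17, ρ(Jacobi) = cos(π/18) = 0.9848078.
root = sin(π/18) = 0.1736482  (since 1−cos² = sin²).
[ω*] 2 ÷ (1 + 0.1736482) = 2 ÷ 1.1736482 = 1.7040882.
and ρ(B_{ω*}) = 1.7040882 − 1 = 0.7040882.
m ≥ 4·ln10 / (−ln 0.7040882) = 26.251; smallest integer m = 27.

m = 27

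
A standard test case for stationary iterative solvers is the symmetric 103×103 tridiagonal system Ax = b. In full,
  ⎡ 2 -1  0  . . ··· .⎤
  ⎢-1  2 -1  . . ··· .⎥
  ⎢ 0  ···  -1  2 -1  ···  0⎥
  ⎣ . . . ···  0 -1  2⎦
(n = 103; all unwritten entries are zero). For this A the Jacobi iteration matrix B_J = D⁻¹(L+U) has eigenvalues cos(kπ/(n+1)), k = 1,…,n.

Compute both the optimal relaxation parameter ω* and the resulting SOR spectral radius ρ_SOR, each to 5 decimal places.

ω* = 1.94136, ρ_SOR = 0.94136

½·tridiag(1,0,1) at n=103: λ_k = cos(kπ/104); max |λ| at k=1 ⇒ ρ_J = cos(π/104) ≈ 0.99954.
√(1−ρ_J²) = |sin(π/104)| = 0.030203
ω* = 2/(1 + 0.030203) = 2/1.030203 = 1.94136.
ρ(B_{ω*}) = ω*−1 = 0.94136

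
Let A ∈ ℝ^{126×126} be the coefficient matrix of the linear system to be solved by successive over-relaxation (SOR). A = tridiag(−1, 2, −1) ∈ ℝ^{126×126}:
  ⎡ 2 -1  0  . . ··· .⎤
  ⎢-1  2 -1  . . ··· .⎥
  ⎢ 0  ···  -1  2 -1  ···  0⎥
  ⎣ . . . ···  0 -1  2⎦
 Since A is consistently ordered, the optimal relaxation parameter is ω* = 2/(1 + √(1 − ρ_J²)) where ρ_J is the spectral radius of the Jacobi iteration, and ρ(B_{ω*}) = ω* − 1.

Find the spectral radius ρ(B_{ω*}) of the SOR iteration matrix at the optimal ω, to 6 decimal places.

ρ_SOR = 0.951725

B_J for the 126×126 system has eigenvalues cos(kπ/127); ρ_J = cos(π/127) = 0.999694.
root = sin(π/127) = 0.0247344  (since 1−cos² = sin²).
ω* = 2 / (1 + 0.0247344) = 2 / 1.0247344 ≈ 1.951725.
ρ(B_{ω*}) = ω*−1 = 0.951725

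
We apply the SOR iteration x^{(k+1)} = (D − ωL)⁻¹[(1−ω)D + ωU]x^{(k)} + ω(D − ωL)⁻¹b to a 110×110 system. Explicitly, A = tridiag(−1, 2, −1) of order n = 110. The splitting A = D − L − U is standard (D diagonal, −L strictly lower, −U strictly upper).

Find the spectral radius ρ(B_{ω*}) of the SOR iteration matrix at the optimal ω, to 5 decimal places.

n=110: λ(B_J) = 1 − λ(A)/2 = cos(kπ/111); k=1 gives ρ_J = 0.99960.
1 − cos²(π/111) = sin²(π/111) ⇒ √(1−ρ_J²) = sin(π/111) = 0.028299.
So ω* = 2/1.028299 = 1.94496 (Young).
ρ(B_{ω*}) = ω*−1 = 0.94496

ρ_SOR = 0.94496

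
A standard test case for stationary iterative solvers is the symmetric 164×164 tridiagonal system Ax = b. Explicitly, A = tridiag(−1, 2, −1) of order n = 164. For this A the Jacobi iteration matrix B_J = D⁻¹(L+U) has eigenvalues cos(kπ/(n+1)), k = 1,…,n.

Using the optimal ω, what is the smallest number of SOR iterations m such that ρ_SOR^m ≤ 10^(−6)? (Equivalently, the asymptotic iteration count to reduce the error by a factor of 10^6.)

With n=164, ρ(Jacobi) = cos(π/165) = 0.9998187.
√(1−ρ_J²) = |sin(π/165)| = 0.0190388
[ω*] 2 ÷ (1 + 0.0190388) = 2 ÷ 1.0190388 = 1.9626338.
ρ(B_{ω*}) = ω*−1 = 0.9626338
ρ_SOR^m ≤ 10^(−6) ⇔ m ≥ 6·ln10/(−ln 0.9626338) = 13.8155/0.0380822 = 362.781; m = ⌈362.781⌉ = 363.

m = 363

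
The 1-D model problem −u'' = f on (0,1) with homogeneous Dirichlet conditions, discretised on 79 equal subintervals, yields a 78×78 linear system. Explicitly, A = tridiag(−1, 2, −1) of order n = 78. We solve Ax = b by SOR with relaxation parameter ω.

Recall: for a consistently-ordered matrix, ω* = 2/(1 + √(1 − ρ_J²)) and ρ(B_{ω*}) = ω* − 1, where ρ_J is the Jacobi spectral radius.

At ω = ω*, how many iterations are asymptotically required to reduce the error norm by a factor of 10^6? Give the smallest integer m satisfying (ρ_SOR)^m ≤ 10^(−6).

spectrum of D⁻¹(L+U) = {cos(kπ/79) : 1≤k≤78}; ρ_J = cos(π/79) = 0.9992094.
1 − cos²(π/79) = sin²(π/79) ⇒ √(1−ρ_J²) = sin(π/79) = 0.0397565.
Then 2/(1+√(1−ρ_J²)) = 2/(1+0.0397565); ω* = 2/1.0397565 = 1.9235273.
ρ_SOR = ω* − 1 = 1.9235273 − 1 = 0.9235273.
ρ_SOR^m ≤ 10^(−6) ⇔ m ≥ 6·ln10/(−ln 0.9235273) = 13.8155/0.0795549 = 173.660; m = ⌈173.660⌉ = 174.

m = 174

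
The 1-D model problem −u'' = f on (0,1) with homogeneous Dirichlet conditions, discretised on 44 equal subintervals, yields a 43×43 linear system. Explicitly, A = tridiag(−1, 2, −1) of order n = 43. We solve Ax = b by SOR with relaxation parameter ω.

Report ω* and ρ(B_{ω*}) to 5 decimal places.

ω* = 1.86682, ρ_SOR = 0.86682

[ρ_J] n=43: ρ(B_J) = cos(π/(n+1)) = cos(π/44) = 0.99745.
√(1 − cos²(π/44)) = sin(π/44) ≈ 0.071339.
ω* = 2/(1+0.071339) = 1.86682
ρ_SOR = ω* − 1 = 1.86682 − 1 = 0.86682.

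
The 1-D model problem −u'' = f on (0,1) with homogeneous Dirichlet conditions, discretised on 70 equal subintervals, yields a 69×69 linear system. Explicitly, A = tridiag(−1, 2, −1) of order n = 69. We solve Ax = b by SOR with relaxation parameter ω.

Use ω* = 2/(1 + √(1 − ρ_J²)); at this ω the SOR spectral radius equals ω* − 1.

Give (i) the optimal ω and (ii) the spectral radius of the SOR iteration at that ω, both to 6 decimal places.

B_J for the 69×69 system has eigenvalues cos(kπ/70); ρ_J = cos(π/70) = 0.998993.
root = sin(π/70) = 0.0448648  (since 1−cos² = sin²).
Then 2/(1+√(1−ρ_J²)) = 2/(1+0.0448648); ω* = 2/1.0448648 = 1.914123.
ρ(B_{ω*}) = ω*−1 = 0.914123

ω* = 1.914123, ρ_SOR = 0.914123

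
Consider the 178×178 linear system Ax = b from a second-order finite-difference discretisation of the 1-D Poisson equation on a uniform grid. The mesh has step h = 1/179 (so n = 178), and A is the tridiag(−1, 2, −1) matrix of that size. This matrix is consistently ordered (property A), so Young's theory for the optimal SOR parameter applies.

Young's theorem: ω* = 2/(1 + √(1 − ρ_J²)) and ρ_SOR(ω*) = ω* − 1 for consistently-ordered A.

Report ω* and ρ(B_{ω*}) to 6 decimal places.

[ρ_J] n=178: ρ(B_J) = cos(π/(n+1)) = cos(π/179) = 0.999846.
root = sin(π/179) = 0.0175499  (since 1−cos² = sin²).
[ω*] 2 ÷ (1 + 0.0175499) = 2 ÷ 1.0175499 = 1.965506.
ρ_SOR = ω* − 1 ≈ 0.965506.

ω* = 1.965506, ρ_SOR = 0.965506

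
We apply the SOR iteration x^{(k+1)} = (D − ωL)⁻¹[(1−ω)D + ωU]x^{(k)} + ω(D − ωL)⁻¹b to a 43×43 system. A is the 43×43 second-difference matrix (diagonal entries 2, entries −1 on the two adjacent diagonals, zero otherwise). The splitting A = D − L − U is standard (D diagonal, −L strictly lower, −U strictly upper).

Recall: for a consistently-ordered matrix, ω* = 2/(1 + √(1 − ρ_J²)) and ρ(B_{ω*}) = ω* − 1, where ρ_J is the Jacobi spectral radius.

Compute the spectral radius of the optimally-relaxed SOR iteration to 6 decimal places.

B_J for the 43×43 system has eigenvalues cos(kπ/44); ρ_J = cos(π/44) = 0.997452.
root = sin(π/44) = 0.0713392  (since 1−cos² = sin²).
ω* = 2 / (1 + 0.0713392) = 2 / 1.0713392 ≈ 1.866822.
[ρ_SOR] ω* − 1 = 0.866822.

ρ_SOR = 0.866822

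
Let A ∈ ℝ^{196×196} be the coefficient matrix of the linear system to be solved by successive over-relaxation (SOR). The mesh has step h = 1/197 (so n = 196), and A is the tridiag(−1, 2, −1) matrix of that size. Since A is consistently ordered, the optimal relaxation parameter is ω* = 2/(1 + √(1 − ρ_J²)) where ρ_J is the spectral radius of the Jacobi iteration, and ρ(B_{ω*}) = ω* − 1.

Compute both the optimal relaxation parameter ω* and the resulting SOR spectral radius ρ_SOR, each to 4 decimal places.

ω* = 1.9686, ρ_SOR = 0.9686

spectrum of D⁻¹(L+U) = {cos(kπ/197) : 1≤k≤196}; ρ_J = cos(π/197) = 0.9999.
1 − cos²(π/197) = sin²(π/197) ⇒ √(1−ρ_J²) = sin(π/197) = 0.01595.
ω* = 2/(1 + 0.01595) = 2/1.01595 = 1.9686.
ρ(B_{ω*}) = ω*−1 = 0.9686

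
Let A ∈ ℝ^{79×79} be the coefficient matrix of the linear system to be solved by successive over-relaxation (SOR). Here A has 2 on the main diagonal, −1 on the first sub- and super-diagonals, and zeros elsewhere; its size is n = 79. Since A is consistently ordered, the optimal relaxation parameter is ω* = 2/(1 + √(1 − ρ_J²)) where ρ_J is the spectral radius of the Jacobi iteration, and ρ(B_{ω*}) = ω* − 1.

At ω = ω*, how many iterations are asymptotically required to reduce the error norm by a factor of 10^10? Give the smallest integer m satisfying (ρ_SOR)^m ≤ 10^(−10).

[ρ_J] n=79: ρ(B_J) = cos(π/(n+1)) = cos(π/80) = 0.9992290.
√(1−ρ_J²) simplifies to sin(π/80) = 0.0392598.
Then 2/(1+√(1−ρ_J²)) = 2/(1+0.0392598); ω* = 2/1.0392598 = 1.9244466.
At ω = 1.9244466 every |λ(B_ω)| = ω−1, so ρ_SOR = 0.9244466.
ρ_SOR^m ≤ 10^(−10) ⇔ m ≥ 10·ln10/(−ln 0.9244466) = 23.0259/0.07856 = 293.100; m = ⌈293.100⌉ = 294.

m = 294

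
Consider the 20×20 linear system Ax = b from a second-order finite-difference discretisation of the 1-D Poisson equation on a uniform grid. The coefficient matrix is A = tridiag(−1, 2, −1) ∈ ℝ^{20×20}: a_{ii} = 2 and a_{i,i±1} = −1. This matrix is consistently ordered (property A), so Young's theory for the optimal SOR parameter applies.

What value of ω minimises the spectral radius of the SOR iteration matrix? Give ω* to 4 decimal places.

ω* = 1.7406

n=20: λ(B_J) = 1 − λ(A)/2 = cos(kπ/21); k=1 gives ρ_J = 0.9888.
√(1−ρ_J²) simplifies to sin(π/21) = 0.14904.
Then 2/(1+√(1−ρ_J²)) = 2/(1+0.14904); ω* = 2/1.14904 = 1.7406.
ρ_SOR = ω* − 1 = 1.7406 − 1 = 0.7406.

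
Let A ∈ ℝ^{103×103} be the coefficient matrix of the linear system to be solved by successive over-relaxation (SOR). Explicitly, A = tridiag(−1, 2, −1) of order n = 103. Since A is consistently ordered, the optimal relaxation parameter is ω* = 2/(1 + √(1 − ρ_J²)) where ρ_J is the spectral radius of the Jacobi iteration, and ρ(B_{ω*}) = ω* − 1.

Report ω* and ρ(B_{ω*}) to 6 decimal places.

ω* = 1.941365, ρ_SOR = 0.941365

ρ_J = max_k |cos(kπ/104)| = cos(π/104) = 0.999544
√(1 − cos²(π/104)) = sin(π/104) ≈ 0.0302030.
Young: ω* = 2/(1+√(1−ρ_J²)) = 2/(1+0.0302030) = 2/1.0302030 = 1.941365.
At ω = 1.941365 every |λ(B_ω)| = ω−1, so ρ_SOR = 0.941365.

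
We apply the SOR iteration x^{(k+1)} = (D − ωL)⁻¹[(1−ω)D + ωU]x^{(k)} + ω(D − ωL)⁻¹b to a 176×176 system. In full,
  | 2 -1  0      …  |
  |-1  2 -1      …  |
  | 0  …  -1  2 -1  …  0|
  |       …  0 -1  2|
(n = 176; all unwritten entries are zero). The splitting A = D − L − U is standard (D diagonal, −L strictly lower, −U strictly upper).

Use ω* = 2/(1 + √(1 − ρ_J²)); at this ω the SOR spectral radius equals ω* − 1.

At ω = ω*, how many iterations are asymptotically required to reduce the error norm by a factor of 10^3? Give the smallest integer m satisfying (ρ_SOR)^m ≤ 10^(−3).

m = 195

ρ_J = max_k |cos(kπ/177)| = cos(π/177) = 0.9998425
√(1−ρ_J²) simplifies to sin(π/177) = 0.0177482.
ω* = 2/(1+0.0177482) = 1.9651226
Hence ρ(B_{ω*}) = 1.9651226 − 1 = 0.9651226.
3·ln10 = 6.90776; −ln(0.9651226) = 0.0355001; m = ⌈6.90776/0.0355001⌉ = ⌈194.584⌉ = 195.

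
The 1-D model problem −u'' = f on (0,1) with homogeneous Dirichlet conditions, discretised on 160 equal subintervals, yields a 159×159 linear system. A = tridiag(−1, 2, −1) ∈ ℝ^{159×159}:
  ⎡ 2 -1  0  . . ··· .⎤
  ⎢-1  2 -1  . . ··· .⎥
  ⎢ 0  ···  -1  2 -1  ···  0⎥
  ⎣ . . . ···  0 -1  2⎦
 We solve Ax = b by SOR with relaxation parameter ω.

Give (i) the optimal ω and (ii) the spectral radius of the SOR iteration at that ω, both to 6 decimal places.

spectrum of D⁻¹(L+U) = {cos(kπ/160) : 1≤k≤159}; ρ_J = cos(π/160) = 0.999807.
√(1−ρ_J²) simplifies to sin(π/160) = 0.0196337.
ω* = 2 / (1 + 0.0196337) = 2 / 1.0196337 ≈ 1.961489.
[ρ_SOR] ω* − 1 = 0.961489.

ω* = 1.961489, ρ_SOR = 0.961489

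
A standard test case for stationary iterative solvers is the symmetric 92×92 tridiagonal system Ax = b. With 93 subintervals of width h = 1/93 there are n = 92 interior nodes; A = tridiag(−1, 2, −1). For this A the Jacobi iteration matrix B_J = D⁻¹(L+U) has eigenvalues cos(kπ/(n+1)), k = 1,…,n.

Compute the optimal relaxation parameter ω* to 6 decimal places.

ω* = 1.934659

ρ_J = max_k |cos(kπ/93)| = cos(π/93) = 0.999429
√(1−ρ_J²) simplifies to sin(π/93) = 0.0337741.
Then 2/(1+√(1−ρ_J²)) = 2/(1+0.0337741); ω* = 2/1.0337741 = 1.934659.
[ρ_SOR] ω* − 1 = 0.934659.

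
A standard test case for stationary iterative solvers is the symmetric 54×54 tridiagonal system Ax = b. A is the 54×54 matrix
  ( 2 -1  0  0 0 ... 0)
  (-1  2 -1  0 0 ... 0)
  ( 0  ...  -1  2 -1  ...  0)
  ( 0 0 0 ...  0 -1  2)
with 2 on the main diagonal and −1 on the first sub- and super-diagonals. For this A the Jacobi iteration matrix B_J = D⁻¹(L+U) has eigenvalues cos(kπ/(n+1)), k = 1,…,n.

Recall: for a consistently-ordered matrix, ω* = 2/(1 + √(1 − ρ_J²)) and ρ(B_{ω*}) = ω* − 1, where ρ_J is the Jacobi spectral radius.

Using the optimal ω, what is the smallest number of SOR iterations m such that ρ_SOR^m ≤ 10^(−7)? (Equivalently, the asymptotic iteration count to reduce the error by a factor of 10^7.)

m = 142

½·tridiag(1,0,1) at n=54: λ_k = cos(kπ/55); max |λ| at k=1 ⇒ ρ_J = cos(π/55) ≈ 0.9983691.
root = sin(π/55) = 0.0570888  (since 1−cos² = sin²).
Young: ω* = 2/(1+√(1−ρ_J²)) = 2/(1+0.0570888) = 2/1.0570888 = 1.8919886.
At ω = 1.8919886 every |λ(B_ω)| = ω−1, so ρ_SOR = 0.8919886.
m ≥ 7·ln10 / (−ln 0.8919886) = 141.013; smallest integer m = 142.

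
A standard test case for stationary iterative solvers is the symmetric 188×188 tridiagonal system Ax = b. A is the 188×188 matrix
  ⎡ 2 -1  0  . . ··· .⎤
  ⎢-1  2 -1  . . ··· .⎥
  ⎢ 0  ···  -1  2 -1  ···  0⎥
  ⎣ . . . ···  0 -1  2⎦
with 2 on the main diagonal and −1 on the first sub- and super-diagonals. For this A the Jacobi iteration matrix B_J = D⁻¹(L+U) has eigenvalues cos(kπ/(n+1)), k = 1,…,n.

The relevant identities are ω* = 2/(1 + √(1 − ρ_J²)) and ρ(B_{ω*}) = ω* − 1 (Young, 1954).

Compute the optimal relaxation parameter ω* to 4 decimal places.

½·tridiag(1,0,1) at n=188: λ_k = cos(kπ/189); max |λ| at k=1 ⇒ ρ_J = cos(π/189) ≈ 0.9999.
√(1−ρ_J²) simplifies to sin(π/189) = 0.01662.
ω* = 2 / (1 + 0.01662) = 2 / 1.01662 ≈ 1.9673.
[ρ_SOR] ω* − 1 = 0.9673.

ω* = 1.9673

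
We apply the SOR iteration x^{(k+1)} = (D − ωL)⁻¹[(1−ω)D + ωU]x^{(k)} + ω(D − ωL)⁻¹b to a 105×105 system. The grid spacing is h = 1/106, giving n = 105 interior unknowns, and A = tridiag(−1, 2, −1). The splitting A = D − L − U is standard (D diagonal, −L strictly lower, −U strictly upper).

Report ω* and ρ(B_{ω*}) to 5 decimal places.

ω* = 1.94244, ρ_SOR = 0.94244

[ρ_J] n=105: ρ(B_J) = cos(π/(n+1)) = cos(π/106) = 0.99956.
√(1−ρ_J²) = |sin(π/106)| = 0.029633
ω* = 2/(1+0.029633) = 1.94244
ρ_SOR = ω* − 1 ≈ 0.94244.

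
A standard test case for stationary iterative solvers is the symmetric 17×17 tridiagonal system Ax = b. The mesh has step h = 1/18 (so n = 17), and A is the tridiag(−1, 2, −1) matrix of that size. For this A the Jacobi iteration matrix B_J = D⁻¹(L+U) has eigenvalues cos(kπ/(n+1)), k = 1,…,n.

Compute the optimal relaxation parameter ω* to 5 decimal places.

ω* = 1.70409

½·tridiag(1,0,1) at n=17: λ_k = cos(kπ/18); max |λ| at k=1 ⇒ ρ_J = cos(π/18) ≈ 0.98481.
1 − cos²(π/18) = sin²(π/18) ⇒ √(1−ρ_J²) = sin(π/18) = 0.173648.
ω* = 2/(1 + 0.173648) = 2/1.173648 = 1.70409.
ρ_SOR = ω* − 1 ≈ 0.70409.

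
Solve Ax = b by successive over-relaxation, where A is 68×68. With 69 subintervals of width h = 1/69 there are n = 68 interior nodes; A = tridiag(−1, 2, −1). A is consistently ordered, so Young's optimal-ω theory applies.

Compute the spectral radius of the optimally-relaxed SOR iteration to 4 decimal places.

ρ_SOR = 0.9129

ρ_J = max_k |cos(kπ/69)| = cos(π/69) = 0.9990
1 − cos²(π/69) = sin²(π/69) ⇒ √(1−ρ_J²) = sin(π/69) = 0.04551.
ω* = 2 / (1 + 0.04551) = 2 / 1.04551 ≈ 1.9129.
ρ(B_{ω*}) = ω*−1 = 0.9129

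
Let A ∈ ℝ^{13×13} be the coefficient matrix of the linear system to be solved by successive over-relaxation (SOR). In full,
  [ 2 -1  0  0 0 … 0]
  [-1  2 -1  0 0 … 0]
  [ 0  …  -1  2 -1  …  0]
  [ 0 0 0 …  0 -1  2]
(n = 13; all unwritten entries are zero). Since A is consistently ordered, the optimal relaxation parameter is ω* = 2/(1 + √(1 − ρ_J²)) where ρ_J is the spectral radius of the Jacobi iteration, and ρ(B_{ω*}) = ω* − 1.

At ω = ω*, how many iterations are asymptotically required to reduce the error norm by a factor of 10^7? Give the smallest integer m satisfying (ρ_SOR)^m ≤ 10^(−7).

m = 36

½·tridiag(1,0,1) at n=13: λ_k = cos(kπ/14); max |λ| at k=1 ⇒ ρ_J = cos(π/14) ≈ 0.9749279.
root = sin(π/14) = 0.2225209  (since 1−cos² = sin²).
ω* = 2/(1+0.2225209) = 1.6359639
ρ_SOR = ω* − 1 = 1.6359639 − 1 = 0.6359639.
7·ln10 = 16.1181; −ln(0.6359639) = 0.452613; m = ⌈16.1181/0.452613⌉ = ⌈35.611⌉ = 36.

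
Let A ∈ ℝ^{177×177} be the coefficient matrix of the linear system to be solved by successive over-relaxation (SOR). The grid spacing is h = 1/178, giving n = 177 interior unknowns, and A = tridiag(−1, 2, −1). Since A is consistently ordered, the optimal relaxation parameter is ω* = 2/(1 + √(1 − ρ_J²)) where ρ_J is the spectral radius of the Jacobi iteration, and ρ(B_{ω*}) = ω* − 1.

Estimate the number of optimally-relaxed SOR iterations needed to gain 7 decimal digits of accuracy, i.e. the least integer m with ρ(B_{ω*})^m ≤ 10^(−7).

m = 457

With n=177, ρ(Jacobi) = cos(π/178) = 0.9998443.
1 − cos²(π/178) = sin²(π/178) ⇒ √(1−ρ_J²) = sin(π/178) = 0.0176485.
[ω*] 2 ÷ (1 + 0.0176485) = 2 ÷ 1.0176485 = 1.9653151.
ρ_SOR = ω* − 1 ≈ 0.9653151.
For 7 digits: m = 7·ln10 / (−ln 0.9653151) = 16.1181/0.0353007 = 456.594; round up → m = 457.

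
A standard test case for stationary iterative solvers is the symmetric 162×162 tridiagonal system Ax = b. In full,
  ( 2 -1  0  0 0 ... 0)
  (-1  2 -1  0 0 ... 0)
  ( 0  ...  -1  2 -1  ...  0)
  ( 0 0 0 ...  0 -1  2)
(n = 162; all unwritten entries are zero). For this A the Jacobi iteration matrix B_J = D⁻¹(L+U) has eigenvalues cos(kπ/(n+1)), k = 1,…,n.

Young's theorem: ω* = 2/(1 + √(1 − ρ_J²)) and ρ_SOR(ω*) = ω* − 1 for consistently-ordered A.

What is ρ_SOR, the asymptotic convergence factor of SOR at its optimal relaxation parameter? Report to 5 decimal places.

ρ_SOR = 0.96218

n=162: λ(B_J) = 1 − λ(A)/2 = cos(kπ/163); k=1 gives ρ_J = 0.99981.
√(1−ρ_J²) = |sin(π/163)| = 0.019272
Young: ω* = 2/(1+√(1−ρ_J²)) = 2/(1+0.019272) = 2/1.019272 = 1.96218.
ρ_SOR = ω* − 1 ≈ 0.96218.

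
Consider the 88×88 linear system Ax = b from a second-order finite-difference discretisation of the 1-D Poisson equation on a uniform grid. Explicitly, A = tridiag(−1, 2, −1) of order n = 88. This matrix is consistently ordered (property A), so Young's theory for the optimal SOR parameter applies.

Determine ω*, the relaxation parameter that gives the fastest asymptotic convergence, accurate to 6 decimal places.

With n=88, ρ(Jacobi) = cos(π/89) = 0.999377.
root = sin(π/89) = 0.0352915  (since 1−cos² = sin²).
ω* = 2/(1 + 0.0352915) = 2/1.0352915 = 1.931823.
At ω = 1.931823 every |λ(B_ω)| = ω−1, so ρ_SOR = 0.931823.

ω* = 1.931823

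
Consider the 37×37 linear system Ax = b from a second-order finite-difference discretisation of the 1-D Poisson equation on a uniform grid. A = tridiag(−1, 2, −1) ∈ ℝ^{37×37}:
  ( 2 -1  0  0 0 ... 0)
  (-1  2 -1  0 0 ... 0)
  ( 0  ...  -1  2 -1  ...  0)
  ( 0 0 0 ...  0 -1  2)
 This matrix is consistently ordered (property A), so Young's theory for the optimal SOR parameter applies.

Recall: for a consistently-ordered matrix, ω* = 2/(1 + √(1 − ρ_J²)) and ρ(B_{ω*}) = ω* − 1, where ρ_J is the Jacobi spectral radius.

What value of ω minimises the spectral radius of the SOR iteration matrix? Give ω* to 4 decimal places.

ω* = 1.8474

B_J for the 37×37 system has eigenvalues cos(kπ/38); ρ_J = cos(π/38) = 0.9966.
root = sin(π/38) = 0.08258  (since 1−cos² = sin²).
[ω*] 2 ÷ (1 + 0.08258) = 2 ÷ 1.08258 = 1.8474.
Hence ρ(B_{ω*}) = 1.8474 − 1 = 0.8474.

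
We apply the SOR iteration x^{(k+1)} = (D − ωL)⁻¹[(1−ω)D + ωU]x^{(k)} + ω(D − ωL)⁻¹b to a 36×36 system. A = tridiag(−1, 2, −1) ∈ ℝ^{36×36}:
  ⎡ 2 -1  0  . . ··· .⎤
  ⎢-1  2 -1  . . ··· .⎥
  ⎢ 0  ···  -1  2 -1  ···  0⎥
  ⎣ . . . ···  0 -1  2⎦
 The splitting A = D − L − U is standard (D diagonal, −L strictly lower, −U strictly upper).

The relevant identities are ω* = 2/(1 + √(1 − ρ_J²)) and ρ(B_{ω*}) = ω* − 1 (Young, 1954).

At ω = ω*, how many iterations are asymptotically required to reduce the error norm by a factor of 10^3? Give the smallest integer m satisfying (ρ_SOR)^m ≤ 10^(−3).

n=36: λ(B_J) = 1 − λ(A)/2 = cos(kπ/37); k=1 gives ρ_J = 0.9963975.
1 − cos²(π/37) = sin²(π/37) ⇒ √(1−ρ_J²) = sin(π/37) = 0.0848059.
[ω*] 2 ÷ (1 + 0.0848059) = 2 ÷ 1.0848059 = 1.8436478.
and ρ(B_{ω*}) = 1.8436478 − 1 = 0.8436478.
(0.8436478)^m ≤ 10^{−3}  ⇒  m·ln(0.8436478) ≤ −3·ln10  ⇒  m ≥ 40.629  ⇒  m = 41

m = 41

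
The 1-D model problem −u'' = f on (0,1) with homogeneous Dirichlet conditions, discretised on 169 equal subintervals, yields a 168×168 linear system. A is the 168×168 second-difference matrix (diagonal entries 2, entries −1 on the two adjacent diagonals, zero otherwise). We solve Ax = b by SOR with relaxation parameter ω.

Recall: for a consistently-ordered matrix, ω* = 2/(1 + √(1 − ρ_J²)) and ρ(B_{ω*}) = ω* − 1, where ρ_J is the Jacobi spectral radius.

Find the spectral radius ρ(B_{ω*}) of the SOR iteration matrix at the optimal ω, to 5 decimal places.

[ρ_J] n=168: ρ(B_J) = cos(π/(n+1)) = cos(π/169) = 0.99983.
√(1−ρ_J²) = |sin(π/169)| = 0.018588
Then 2/(1+√(1−ρ_J²)) = 2/(1+0.018588); ω* = 2/1.018588 = 1.96350.
ρ_SOR = ω* − 1 ≈ 0.96350.

ρ_SOR = 0.96350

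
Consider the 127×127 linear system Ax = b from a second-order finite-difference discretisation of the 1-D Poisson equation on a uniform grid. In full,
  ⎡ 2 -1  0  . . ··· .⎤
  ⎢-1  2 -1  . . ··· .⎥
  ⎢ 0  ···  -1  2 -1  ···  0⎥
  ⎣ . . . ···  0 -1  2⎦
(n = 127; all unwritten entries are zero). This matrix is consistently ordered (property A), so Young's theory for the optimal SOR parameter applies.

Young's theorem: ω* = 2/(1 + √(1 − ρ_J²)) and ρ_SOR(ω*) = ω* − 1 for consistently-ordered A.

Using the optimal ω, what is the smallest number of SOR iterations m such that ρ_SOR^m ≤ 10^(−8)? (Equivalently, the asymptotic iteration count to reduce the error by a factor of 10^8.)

ρ_J = max_k |cos(kπ/128)| = cos(π/128) = 0.9996988
√(1−ρ_J²) = |sin(π/128)| = 0.0245412
ω* = 2/(1+0.0245412) = 1.9520933
and ρ(B_{ω*}) = 1.9520933 − 1 = 0.9520933.
ρ_SOR^m ≤ 10^(−8) ⇔ m ≥ 8·ln10/(−ln 0.9520933) = 18.4207/0.0490922 = 375.227; m = ⌈375.227⌉ = 376.

m = 376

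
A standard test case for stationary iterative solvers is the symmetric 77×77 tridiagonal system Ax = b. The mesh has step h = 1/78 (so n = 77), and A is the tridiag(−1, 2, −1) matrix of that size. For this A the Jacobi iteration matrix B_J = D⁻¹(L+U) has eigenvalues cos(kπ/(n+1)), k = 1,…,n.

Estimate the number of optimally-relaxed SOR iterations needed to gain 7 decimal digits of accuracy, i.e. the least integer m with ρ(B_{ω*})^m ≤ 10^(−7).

With n=77, ρ(Jacobi) = cos(π/78) = 0.9991890.
root = sin(π/78) = 0.0402659  (since 1−cos² = sin²).
ω* = 2/(1 + 0.0402659) = 2/1.0402659 = 1.9225854.
[ρ_SOR] ω* − 1 = 0.9225854.
For 7 digits: m = 7·ln10 / (−ln 0.9225854) = 16.1181/0.0805753 = 200.038; round up → m = 201.

m = 201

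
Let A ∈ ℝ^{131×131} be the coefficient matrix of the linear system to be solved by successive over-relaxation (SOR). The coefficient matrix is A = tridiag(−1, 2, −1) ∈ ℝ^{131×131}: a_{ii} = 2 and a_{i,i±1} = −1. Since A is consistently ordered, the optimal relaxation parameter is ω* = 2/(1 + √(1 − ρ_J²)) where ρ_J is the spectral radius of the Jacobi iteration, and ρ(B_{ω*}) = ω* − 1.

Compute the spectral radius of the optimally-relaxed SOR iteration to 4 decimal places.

With n=131, ρ(Jacobi) = cos(π/132) = 0.9997.
1 − cos²(π/132) = sin²(π/132) ⇒ √(1−ρ_J²) = sin(π/132) = 0.02380.
[ω*] 2 ÷ (1 + 0.02380) = 2 ÷ 1.02380 = 1.9535.
[ρ_SOR] ω* − 1 = 0.9535.

ρ_SOR = 0.9535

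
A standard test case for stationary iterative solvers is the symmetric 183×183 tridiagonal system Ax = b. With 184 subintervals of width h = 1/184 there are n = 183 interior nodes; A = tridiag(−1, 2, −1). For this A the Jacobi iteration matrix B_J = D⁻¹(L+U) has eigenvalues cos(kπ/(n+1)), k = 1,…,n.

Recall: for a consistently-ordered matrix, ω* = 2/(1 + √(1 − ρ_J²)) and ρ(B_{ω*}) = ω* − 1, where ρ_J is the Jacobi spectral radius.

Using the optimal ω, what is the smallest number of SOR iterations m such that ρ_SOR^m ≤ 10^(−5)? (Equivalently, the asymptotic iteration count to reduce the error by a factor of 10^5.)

½·tridiag(1,0,1) at n=183: λ_k = cos(kπ/184); max |λ| at k=1 ⇒ ρ_J = cos(π/184) ≈ 0.9998542.
1 − cos²(π/184) = sin²(π/184) ⇒ √(1−ρ_J²) = sin(π/184) = 0.0170730.
[ω*] 2 ÷ (1 + 0.0170730) = 2 ÷ 1.0170730 = 1.9664272.
[ρ_SOR] ω* − 1 = 0.9664272.
5·ln10 = 11.5129; −ln(0.9664272) = 0.0341493; m = ⌈11.5129/0.0341493⌉ = ⌈337.134⌉ = 338.

m = 338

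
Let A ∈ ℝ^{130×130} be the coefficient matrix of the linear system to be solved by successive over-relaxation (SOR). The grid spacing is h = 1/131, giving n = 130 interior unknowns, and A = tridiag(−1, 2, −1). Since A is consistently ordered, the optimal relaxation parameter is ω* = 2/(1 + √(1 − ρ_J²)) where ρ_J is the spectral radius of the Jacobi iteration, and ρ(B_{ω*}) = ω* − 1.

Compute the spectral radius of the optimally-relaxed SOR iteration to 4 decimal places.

ρ_SOR = 0.9532

n=130: λ(B_J) = 1 − λ(A)/2 = cos(kπ/131); k=1 gives ρ_J = 0.9997.
√(1−ρ_J²) simplifies to sin(π/131) = 0.02398.
Young: ω* = 2/(1+√(1−ρ_J²)) = 2/(1+0.02398) = 2/1.02398 = 1.9532.
ρ(B_{ω*}) = ω*−1 = 0.9532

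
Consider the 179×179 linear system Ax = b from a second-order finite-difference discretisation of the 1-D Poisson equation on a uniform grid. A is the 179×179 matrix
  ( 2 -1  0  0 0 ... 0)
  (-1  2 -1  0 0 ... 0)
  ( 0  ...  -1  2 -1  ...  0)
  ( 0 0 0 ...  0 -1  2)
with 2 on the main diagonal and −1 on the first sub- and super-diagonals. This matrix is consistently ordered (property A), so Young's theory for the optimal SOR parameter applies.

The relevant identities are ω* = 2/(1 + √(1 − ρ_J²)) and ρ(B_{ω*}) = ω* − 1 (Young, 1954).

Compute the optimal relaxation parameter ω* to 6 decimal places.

ω* = 1.965694

½·tridiag(1,0,1) at n=179: λ_k = cos(kπ/180); max |λ| at k=1 ⇒ ρ_J = cos(π/180) ≈ 0.999848.
1 − cos²(π/180) = sin²(π/180) ⇒ √(1−ρ_J²) = sin(π/180) = 0.0174524.
Then 2/(1+√(1−ρ_J²)) = 2/(1+0.0174524); ω* = 2/1.0174524 = 1.965694.
[ρ_SOR] ω* − 1 = 0.965694.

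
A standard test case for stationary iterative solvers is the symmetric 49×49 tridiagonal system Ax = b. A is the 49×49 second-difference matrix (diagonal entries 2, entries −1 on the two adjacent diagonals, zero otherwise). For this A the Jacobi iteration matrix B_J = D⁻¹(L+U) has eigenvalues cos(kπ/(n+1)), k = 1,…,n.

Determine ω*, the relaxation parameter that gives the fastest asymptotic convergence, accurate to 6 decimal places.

[ρ_J] n=49: ρ(B_J) = cos(π/(n+1)) = cos(π/50) = 0.998027.
√(1−ρ_J²) simplifies to sin(π/50) = 0.0627905.
ω* = 2/(1 + 0.0627905) = 2/1.0627905 = 1.881838.
ρ(B_{ω*}) = ω*−1 = 0.881838

ω* = 1.881838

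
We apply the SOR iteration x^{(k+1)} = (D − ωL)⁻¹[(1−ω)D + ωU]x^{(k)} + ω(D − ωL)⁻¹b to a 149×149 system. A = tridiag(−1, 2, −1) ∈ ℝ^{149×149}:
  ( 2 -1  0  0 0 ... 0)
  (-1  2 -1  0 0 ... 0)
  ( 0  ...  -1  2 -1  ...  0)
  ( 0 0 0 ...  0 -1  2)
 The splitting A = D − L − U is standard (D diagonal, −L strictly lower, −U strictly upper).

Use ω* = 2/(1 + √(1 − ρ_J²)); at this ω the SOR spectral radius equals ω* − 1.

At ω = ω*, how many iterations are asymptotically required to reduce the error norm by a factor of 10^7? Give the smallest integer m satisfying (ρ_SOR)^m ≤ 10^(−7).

m = 385

With n=149, ρ(Jacobi) = cos(π/150) = 0.9997807.
root = sin(π/150) = 0.0209424  (since 1−cos² = sin²).
[ω*] 2 ÷ (1 + 0.0209424) = 2 ÷ 1.0209424 = 1.9589744.
ρ_SOR = ω* − 1 = 1.9589744 − 1 = 0.9589744.
(0.9589744)^m ≤ 10^{−7}  ⇒  m·ln(0.9589744) ≤ −7·ln10  ⇒  m ≥ 384.764  ⇒  m = 385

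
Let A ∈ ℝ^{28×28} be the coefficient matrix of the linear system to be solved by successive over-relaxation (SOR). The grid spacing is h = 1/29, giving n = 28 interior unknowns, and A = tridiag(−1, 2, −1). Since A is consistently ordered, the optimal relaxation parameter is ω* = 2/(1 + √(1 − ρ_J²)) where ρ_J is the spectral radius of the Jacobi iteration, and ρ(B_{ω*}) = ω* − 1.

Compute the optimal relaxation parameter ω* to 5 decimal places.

ρ_J = max_k |cos(kπ/29)| = cos(π/29) = 0.99414
√(1−ρ_J²) = |sin(π/29)| = 0.108119
Then 2/(1+√(1−ρ_J²)) = 2/(1+0.108119); ω* = 2/1.108119 = 1.80486.
[ρ_SOR] ω* − 1 = 0.80486.

ω* = 1.80486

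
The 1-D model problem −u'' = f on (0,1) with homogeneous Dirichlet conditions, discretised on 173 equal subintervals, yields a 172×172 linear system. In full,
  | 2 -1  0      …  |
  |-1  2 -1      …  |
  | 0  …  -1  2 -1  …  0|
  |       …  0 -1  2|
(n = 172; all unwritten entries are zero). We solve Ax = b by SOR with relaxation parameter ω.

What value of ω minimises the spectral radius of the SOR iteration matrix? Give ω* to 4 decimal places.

ω* = 1.9643

ρ_J = max_k |cos(kπ/173)| = cos(π/173) = 0.9998
√(1−ρ_J²) simplifies to sin(π/173) = 0.01816.
ω* = 2/(1+0.01816) = 1.9643
[ρ_SOR] ω* − 1 = 0.9643.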